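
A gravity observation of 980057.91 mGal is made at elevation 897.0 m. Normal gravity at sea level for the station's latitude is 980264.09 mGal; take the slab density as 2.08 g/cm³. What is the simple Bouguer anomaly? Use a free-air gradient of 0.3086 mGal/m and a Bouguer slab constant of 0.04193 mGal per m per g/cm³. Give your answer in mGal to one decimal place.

Free-air correction = 0.3086 × 897.0 = 276.81 mGal
Free-air anomaly = 980057.91 − 980264.09 + (276.81) = 70.63 mGal
Bouguer slab correction = 0.04193 × 2.08 × 897.0 = 78.23 mGal
Simple Bouguer anomaly = 70.63 − (78.23) = -7.60 mGal

-7.6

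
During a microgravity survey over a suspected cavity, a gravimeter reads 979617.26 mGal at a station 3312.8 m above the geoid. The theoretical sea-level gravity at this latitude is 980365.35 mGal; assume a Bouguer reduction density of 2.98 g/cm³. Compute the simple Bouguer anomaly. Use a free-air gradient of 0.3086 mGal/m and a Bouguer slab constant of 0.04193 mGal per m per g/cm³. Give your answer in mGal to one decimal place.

-139.7

Free-air correction = 0.3086 × 3312.8 = 1022.33 mGal
Free-air anomaly = 979617.26 − 980365.35 + (1022.33) = 274.24 mGal
Bouguer slab correction = 0.04193 × 2.98 × 3312.8 = 413.94 mGal
Simple Bouguer anomaly = 274.24 − (413.94) = -139.70 mGal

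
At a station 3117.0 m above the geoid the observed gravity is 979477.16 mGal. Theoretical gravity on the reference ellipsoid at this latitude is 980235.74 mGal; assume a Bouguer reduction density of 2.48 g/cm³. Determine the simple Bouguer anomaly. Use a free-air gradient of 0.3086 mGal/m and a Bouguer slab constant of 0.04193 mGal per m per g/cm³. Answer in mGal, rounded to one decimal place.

Free-air correction = 0.3086 × 3117.0 = 961.91 mGal
Free-air anomaly = 979477.16 − 980235.74 + (961.91) = 203.33 mGal
Bouguer slab correction = 0.04193 × 2.48 × 3117.0 = 324.13 mGal
Simple Bouguer anomaly = 203.33 − (324.13) = -120.80 mGal

-120.8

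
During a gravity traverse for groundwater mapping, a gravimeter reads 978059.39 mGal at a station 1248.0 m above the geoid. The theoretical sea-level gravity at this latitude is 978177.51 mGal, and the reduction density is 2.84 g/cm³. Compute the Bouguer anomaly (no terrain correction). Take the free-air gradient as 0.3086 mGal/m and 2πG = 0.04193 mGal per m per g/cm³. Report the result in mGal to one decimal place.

Free-air correction = 0.3086 × 1248.0 = 385.13 mGal
Free-air anomaly = 978059.39 − 978177.51 + (385.13) = 267.01 mGal
Bouguer slab correction = 0.04193 × 2.84 × 1248.0 = 148.61 mGal
Simple Bouguer anomaly = 267.01 − (148.61) = 118.40 mGal

118.4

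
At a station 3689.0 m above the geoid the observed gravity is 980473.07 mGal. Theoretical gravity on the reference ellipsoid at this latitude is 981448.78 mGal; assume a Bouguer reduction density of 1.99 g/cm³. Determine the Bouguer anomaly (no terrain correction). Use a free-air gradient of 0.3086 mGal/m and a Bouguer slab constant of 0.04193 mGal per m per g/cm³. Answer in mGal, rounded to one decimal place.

Free-air correction = 0.3086 × 3689.0 = 1138.43 mGal
Free-air anomaly = 980473.07 − 981448.78 + (1138.43) = 162.72 mGal
Bouguer slab correction = 0.04193 × 1.99 × 3689.0 = 307.81 mGal
Simple Bouguer anomaly = 162.72 − (307.81) = -145.09 mGal

-145.1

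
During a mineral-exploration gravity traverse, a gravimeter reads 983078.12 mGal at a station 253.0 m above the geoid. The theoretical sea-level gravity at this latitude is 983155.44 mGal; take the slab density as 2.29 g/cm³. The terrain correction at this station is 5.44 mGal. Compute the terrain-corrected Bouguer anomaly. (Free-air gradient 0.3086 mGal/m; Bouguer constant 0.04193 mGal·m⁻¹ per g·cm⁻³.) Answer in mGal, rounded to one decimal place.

Free-air correction = 0.3086 × 253.0 = 78.08 mGal
Free-air anomaly = 983078.12 − 983155.44 + (78.08) = 0.76 mGal
Bouguer slab correction = 0.04193 × 2.29 × 253.0 = 24.29 mGal
Simple Bouguer anomaly = 0.76 − (24.29) = -23.53 mGal
Complete Bouguer anomaly = -23.53 + 5.44 = -18.09 mGal

-18.1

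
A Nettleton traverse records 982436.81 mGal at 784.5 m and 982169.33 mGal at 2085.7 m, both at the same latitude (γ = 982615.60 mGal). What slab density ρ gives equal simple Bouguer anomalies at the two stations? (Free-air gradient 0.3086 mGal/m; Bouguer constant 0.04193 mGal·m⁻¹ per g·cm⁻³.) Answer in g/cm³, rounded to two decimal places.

2.46

Δg_obs = 982169.33 − 982436.81 = -267.48 mGal over Δh = 2085.7 − 784.5 = 1301.2 m
Equal Bouguer anomalies ⇒ Δg_obs + (0.3086 − 0.04193ρ)·Δh = 0
0.3086 − 0.04193ρ = −Δg_obs/Δh = 0.20556
ρ = (0.3086 − 0.20556) / 0.04193 = 2.46 g/cm³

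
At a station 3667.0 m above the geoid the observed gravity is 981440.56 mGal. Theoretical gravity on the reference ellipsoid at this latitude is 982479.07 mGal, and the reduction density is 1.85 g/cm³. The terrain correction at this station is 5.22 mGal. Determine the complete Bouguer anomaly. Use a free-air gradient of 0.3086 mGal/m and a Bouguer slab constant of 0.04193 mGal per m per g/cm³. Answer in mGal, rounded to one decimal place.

Free-air correction = 0.3086 × 3667.0 = 1131.64 mGal
Free-air anomaly = 981440.56 − 982479.07 + (1131.64) = 93.13 mGal
Bouguer slab correction = 0.04193 × 1.85 × 3667.0 = 284.45 mGal
Simple Bouguer anomaly = 93.13 − (284.45) = -191.32 mGal
Complete Bouguer anomaly = -191.32 + 5.22 = -186.10 mGal

-186.1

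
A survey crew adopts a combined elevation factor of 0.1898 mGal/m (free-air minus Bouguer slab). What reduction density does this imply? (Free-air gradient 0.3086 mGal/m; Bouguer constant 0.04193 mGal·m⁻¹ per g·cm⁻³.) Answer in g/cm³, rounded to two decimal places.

2.83

0.1898 = 0.3086 − 0.04193 × ρ
ρ = (0.3086 − 0.1898) / 0.04193 = 2.83 g/cm³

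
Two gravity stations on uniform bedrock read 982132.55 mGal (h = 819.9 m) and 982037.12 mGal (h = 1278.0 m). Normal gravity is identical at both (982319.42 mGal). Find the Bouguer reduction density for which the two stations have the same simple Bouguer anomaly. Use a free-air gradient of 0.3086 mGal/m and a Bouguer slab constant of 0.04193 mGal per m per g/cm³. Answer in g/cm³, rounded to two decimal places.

Δg_obs = 982037.12 − 982132.55 = -95.43 mGal over Δh = 1278.0 − 819.9 = 458.1 m
Equal Bouguer anomalies ⇒ Δg_obs + (0.3086 − 0.04193ρ)·Δh = 0
0.3086 − 0.04193ρ = −Δg_obs/Δh = 0.20832
ρ = (0.3086 − 0.20832) / 0.04193 = 2.39 g/cm³

2.39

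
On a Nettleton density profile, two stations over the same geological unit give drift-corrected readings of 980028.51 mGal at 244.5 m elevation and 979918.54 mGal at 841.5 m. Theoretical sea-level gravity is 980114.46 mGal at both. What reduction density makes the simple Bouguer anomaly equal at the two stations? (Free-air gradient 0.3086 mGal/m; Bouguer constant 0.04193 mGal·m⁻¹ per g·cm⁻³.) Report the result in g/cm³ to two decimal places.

2.97

Δg_obs = 979918.54 − 980028.51 = -109.97 mGal over Δh = 841.5 − 244.5 = 597.0 m
Equal Bouguer anomalies ⇒ Δg_obs + (0.3086 − 0.04193ρ)·Δh = 0
0.3086 − 0.04193ρ = −Δg_obs/Δh = 0.18420
ρ = (0.3086 − 0.18420) / 0.04193 = 2.97 g/cm³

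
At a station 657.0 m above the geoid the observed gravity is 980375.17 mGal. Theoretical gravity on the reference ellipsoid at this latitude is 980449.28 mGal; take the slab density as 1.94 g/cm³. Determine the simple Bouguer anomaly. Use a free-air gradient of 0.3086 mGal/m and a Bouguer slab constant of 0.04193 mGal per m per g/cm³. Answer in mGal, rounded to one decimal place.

Free-air correction = 0.3086 × 657.0 = 202.75 mGal
Free-air anomaly = 980375.17 − 980449.28 + (202.75) = 128.64 mGal
Bouguer slab correction = 0.04193 × 1.94 × 657.0 = 53.44 mGal
Simple Bouguer anomaly = 128.64 − (53.44) = 75.20 mGal

75.2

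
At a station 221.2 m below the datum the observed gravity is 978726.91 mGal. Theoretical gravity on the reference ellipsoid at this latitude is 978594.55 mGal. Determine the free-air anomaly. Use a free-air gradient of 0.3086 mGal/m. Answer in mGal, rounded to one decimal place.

64.1

Free-air correction = 0.3086 × -221.2 = -68.26 mGal
Free-air anomaly = 978726.91 − 978594.55 + (-68.26) = 64.10 mGal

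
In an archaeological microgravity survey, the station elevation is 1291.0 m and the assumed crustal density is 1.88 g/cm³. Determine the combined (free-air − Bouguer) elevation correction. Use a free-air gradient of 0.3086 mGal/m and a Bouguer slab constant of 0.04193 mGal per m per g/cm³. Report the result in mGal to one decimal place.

Combined gradient = 0.3086 − 0.04193 × 1.88 = 0.2297716 mGal/m
Combined elevation correction = 0.2297716 × 1291.0 = 296.6 mGal

296.6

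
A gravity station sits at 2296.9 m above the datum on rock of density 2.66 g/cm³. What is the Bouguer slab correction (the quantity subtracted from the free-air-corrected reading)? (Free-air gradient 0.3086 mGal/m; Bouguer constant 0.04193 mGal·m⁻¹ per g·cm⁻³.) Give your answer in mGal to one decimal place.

256.2

Bouguer slab correction = 0.04193 × 2.66 × 2296.9 = 256.2 mGal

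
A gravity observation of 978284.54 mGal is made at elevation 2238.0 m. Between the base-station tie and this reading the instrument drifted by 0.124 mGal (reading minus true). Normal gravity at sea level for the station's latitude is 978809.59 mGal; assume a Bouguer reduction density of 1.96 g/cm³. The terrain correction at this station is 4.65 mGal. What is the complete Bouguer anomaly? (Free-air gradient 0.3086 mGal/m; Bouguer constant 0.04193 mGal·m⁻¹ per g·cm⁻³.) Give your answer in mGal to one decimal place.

Drift-corrected reading = 978284.54 − (0.124) = 978284.416 mGal
Free-air correction = 0.3086 × 2238.0 = 690.65 mGal
Free-air anomaly = 978284.416 − 978809.59 + (690.65) = 165.476 mGal
Bouguer slab correction = 0.04193 × 1.96 × 2238.0 = 183.93 mGal
Simple Bouguer anomaly = 165.476 − (183.93) = -18.454 mGal
Complete Bouguer anomaly = -18.454 + 4.65 = -13.804 mGal

-13.8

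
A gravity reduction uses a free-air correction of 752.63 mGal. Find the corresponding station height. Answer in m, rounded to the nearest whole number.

2439

h = 752.63 / 0.3086 = 2438.85 m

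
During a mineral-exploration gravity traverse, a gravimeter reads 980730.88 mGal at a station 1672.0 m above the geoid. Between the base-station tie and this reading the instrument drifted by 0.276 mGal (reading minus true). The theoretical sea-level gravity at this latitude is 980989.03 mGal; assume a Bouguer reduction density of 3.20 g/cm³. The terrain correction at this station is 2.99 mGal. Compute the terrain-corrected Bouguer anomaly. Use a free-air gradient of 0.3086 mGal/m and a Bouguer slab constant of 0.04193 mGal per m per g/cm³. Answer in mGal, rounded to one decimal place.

Drift-corrected reading = 980730.88 − (0.276) = 980730.604 mGal
Free-air correction = 0.3086 × 1672.0 = 515.98 mGal
Free-air anomaly = 980730.604 − 980989.03 + (515.98) = 257.554 mGal
Bouguer slab correction = 0.04193 × 3.20 × 1672.0 = 224.34 mGal
Simple Bouguer anomaly = 257.554 − (224.34) = 33.214 mGal
Complete Bouguer anomaly = 33.214 + 2.99 = 36.204 mGal

36.2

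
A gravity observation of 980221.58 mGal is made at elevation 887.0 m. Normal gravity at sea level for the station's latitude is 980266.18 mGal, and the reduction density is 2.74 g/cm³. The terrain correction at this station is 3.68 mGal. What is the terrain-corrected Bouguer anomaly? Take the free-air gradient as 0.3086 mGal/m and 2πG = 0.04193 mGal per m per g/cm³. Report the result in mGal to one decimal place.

130.9

Free-air correction = 0.3086 × 887.0 = 273.73 mGal
Free-air anomaly = 980221.58 − 980266.18 + (273.73) = 229.13 mGal
Bouguer slab correction = 0.04193 × 2.74 × 887.0 = 101.91 mGal
Simple Bouguer anomaly = 229.13 − (101.91) = 127.22 mGal
Complete Bouguer anomaly = 127.22 + 3.68 = 130.90 mGal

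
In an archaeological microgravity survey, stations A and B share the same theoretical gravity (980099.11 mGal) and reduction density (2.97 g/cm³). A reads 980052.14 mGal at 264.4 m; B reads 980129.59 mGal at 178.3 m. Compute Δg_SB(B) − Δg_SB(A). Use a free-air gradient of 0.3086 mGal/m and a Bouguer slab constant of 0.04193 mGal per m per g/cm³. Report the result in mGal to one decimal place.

Δg_SB(A) = 980052.14 − 980099.11 + 0.3086×264.4 − 0.04193×2.97×264.4 = 1.70 mGal
Δg_SB(B) = 980129.59 − 980099.11 + 0.3086×178.3 − 0.04193×2.97×178.3 = 63.30 mGal
Difference = 63.30 − (1.70) = 61.60 mGal

61.6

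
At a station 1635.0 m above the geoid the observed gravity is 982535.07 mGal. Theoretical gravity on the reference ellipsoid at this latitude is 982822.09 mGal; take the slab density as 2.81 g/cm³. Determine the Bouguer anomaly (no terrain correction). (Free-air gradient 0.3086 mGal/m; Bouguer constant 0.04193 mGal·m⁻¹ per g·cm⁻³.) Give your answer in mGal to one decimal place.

Free-air correction = 0.3086 × 1635.0 = 504.56 mGal
Free-air anomaly = 982535.07 − 982822.09 + (504.56) = 217.54 mGal
Bouguer slab correction = 0.04193 × 2.81 × 1635.0 = 192.64 mGal
Simple Bouguer anomaly = 217.54 − (192.64) = 24.90 mGal

24.9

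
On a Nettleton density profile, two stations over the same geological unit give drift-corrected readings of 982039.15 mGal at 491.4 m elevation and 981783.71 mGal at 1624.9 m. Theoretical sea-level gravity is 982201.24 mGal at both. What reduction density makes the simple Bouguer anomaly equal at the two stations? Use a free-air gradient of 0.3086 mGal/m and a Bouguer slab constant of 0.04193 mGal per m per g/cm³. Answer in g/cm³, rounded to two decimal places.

Δg_obs = 981783.71 − 982039.15 = -255.44 mGal over Δh = 1624.9 − 491.4 = 1133.5 m
Equal Bouguer anomalies ⇒ Δg_obs + (0.3086 − 0.04193ρ)·Δh = 0
0.3086 − 0.04193ρ = −Δg_obs/Δh = 0.22536
ρ = (0.3086 − 0.22536) / 0.04193 = 1.99 g/cm³

1.99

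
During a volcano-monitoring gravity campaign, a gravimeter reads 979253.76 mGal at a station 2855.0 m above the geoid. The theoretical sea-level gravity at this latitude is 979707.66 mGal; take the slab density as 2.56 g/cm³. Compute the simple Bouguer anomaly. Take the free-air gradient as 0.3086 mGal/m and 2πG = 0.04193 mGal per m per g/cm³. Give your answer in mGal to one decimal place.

120.7

Free-air correction = 0.3086 × 2855.0 = 881.05 mGal
Free-air anomaly = 979253.76 − 979707.66 + (881.05) = 427.15 mGal
Bouguer slab correction = 0.04193 × 2.56 × 2855.0 = 306.46 mGal
Simple Bouguer anomaly = 427.15 − (306.46) = 120.69 mGal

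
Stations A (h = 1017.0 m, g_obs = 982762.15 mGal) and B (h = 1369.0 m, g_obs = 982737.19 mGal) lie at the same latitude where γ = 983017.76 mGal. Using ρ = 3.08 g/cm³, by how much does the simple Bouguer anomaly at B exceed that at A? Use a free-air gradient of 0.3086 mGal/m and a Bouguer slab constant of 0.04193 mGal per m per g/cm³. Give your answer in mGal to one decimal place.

Δg_SB(A) = 982762.15 − 983017.76 + 0.3086×1017.0 − 0.04193×3.08×1017.0 = -73.10 mGal
Δg_SB(B) = 982737.19 − 983017.76 + 0.3086×1369.0 − 0.04193×3.08×1369.0 = -34.90 mGal
Difference = -34.90 − (-73.10) = 38.20 mGal

38.2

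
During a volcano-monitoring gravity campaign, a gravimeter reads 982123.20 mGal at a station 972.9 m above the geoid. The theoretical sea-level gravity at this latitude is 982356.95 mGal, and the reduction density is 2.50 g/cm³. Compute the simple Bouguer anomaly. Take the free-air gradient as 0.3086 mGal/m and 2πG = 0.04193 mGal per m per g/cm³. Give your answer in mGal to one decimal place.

Free-air correction = 0.3086 × 972.9 = 300.24 mGal
Free-air anomaly = 982123.20 − 982356.95 + (300.24) = 66.49 mGal
Bouguer slab correction = 0.04193 × 2.50 × 972.9 = 101.98 mGal
Simple Bouguer anomaly = 66.49 − (101.98) = -35.49 mGal

-35.5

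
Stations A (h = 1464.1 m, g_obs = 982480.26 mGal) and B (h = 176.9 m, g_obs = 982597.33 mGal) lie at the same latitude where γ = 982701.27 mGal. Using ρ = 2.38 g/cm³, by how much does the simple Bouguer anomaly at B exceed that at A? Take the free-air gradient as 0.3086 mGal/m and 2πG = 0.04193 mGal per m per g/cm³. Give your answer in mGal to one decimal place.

-151.7

Δg_SB(A) = 982480.26 − 982701.27 + 0.3086×1464.1 − 0.04193×2.38×1464.1 = 84.70 mGal
Δg_SB(B) = 982597.33 − 982701.27 + 0.3086×176.9 − 0.04193×2.38×176.9 = -67.00 mGal
Difference = -67.00 − (84.70) = -151.70 mGal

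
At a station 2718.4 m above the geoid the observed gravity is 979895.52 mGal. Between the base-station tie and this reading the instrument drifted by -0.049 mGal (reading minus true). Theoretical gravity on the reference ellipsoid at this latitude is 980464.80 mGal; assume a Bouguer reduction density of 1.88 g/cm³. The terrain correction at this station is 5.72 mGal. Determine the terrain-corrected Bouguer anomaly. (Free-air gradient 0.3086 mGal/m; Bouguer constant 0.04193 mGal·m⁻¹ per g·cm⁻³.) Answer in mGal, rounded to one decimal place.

Drift-corrected reading = 979895.52 − (-0.049) = 979895.569 mGal
Free-air correction = 0.3086 × 2718.4 = 838.90 mGal
Free-air anomaly = 979895.569 − 980464.80 + (838.90) = 269.669 mGal
Bouguer slab correction = 0.04193 × 1.88 × 2718.4 = 214.29 mGal
Simple Bouguer anomaly = 269.669 − (214.29) = 55.379 mGal
Complete Bouguer anomaly = 55.379 + 5.72 = 61.099 mGal

61.1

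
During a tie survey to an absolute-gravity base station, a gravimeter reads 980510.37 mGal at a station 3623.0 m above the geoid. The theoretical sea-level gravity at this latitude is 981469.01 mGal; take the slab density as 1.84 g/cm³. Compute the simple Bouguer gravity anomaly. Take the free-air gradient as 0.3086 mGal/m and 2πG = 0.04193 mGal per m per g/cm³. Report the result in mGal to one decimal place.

-120.1

Free-air correction = 0.3086 × 3623.0 = 1118.06 mGal
Free-air anomaly = 980510.37 − 981469.01 + (1118.06) = 159.42 mGal
Bouguer slab correction = 0.04193 × 1.84 × 3623.0 = 279.52 mGal
Simple Bouguer anomaly = 159.42 − (279.52) = -120.10 mGal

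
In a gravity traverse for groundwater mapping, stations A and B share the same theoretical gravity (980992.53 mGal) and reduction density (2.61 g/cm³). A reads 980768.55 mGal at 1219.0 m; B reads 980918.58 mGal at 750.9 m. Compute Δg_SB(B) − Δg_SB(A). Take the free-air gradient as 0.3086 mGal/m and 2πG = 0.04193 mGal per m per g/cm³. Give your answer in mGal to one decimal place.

56.8

Δg_SB(A) = 980768.55 − 980992.53 + 0.3086×1219.0 − 0.04193×2.61×1219.0 = 18.80 mGal
Δg_SB(B) = 980918.58 − 980992.53 + 0.3086×750.9 − 0.04193×2.61×750.9 = 75.60 mGal
Difference = 75.60 − (18.80) = 56.80 mGal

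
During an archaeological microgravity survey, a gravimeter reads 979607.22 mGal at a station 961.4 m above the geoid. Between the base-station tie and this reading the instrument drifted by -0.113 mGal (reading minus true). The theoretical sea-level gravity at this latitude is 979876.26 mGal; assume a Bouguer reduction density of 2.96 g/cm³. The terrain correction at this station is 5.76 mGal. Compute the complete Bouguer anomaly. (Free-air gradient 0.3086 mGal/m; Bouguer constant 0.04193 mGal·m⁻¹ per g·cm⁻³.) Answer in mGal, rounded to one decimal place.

-85.8

Drift-corrected reading = 979607.22 − (-0.113) = 979607.333 mGal
Free-air correction = 0.3086 × 961.4 = 296.69 mGal
Free-air anomaly = 979607.333 − 979876.26 + (296.69) = 27.763 mGal
Bouguer slab correction = 0.04193 × 2.96 × 961.4 = 119.32 mGal
Simple Bouguer anomaly = 27.763 − (119.32) = -91.557 mGal
Complete Bouguer anomaly = -91.557 + 5.76 = -85.797 mGal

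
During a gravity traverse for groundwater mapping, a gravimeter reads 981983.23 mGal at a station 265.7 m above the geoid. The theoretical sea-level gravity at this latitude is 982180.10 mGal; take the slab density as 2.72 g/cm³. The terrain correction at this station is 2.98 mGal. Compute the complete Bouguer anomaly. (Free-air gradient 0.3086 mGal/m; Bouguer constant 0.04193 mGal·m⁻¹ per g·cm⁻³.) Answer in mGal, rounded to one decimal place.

Free-air correction = 0.3086 × 265.7 = 82.00 mGal
Free-air anomaly = 981983.23 − 982180.10 + (82.00) = -114.87 mGal
Bouguer slab correction = 0.04193 × 2.72 × 265.7 = 30.30 mGal
Simple Bouguer anomaly = -114.87 − (30.30) = -145.17 mGal
Complete Bouguer anomaly = -145.17 + 2.98 = -142.19 mGal

-142.2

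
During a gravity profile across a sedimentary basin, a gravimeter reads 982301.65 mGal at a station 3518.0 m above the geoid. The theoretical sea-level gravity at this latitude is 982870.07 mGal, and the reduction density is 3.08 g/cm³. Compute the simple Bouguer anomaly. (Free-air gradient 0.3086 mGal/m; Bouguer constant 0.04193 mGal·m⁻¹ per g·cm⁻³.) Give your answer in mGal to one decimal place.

62.9

Free-air correction = 0.3086 × 3518.0 = 1085.65 mGal
Free-air anomaly = 982301.65 − 982870.07 + (1085.65) = 517.23 mGal
Bouguer slab correction = 0.04193 × 3.08 × 3518.0 = 454.33 mGal
Simple Bouguer anomaly = 517.23 − (454.33) = 62.90 mGal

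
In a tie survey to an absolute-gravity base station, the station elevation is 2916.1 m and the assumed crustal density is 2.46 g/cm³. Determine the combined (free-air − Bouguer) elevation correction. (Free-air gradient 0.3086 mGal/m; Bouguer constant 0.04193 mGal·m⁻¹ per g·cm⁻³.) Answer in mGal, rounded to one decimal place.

599.1

Combined gradient = 0.3086 − 0.04193 × 2.46 = 0.2054522 mGal/m
Combined elevation correction = 0.2054522 × 2916.1 = 599.1 mGal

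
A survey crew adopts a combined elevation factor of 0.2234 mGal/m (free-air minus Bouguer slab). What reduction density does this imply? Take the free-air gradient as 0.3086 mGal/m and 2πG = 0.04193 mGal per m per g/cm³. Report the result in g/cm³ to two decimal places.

0.2234 = 0.3086 − 0.04193 × ρ
ρ = (0.3086 − 0.2234) / 0.04193 = 2.03 g/cm³

2.03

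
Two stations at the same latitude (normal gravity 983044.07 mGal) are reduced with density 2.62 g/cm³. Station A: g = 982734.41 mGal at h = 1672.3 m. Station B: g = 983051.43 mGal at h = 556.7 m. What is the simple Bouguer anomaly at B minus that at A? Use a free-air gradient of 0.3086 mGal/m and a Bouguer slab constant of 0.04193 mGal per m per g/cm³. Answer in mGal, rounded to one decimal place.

95.3

Δg_SB(A) = 982734.41 − 983044.07 + 0.3086×1672.3 − 0.04193×2.62×1672.3 = 22.70 mGal
Δg_SB(B) = 983051.43 − 983044.07 + 0.3086×556.7 − 0.04193×2.62×556.7 = 118.00 mGal
Difference = 118.00 − (22.70) = 95.30 mGal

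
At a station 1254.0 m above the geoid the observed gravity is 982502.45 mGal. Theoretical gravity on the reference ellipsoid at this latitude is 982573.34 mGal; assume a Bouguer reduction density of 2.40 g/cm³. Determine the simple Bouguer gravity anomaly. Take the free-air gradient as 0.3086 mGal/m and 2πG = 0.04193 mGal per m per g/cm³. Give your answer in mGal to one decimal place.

Free-air correction = 0.3086 × 1254.0 = 386.98 mGal
Free-air anomaly = 982502.45 − 982573.34 + (386.98) = 316.09 mGal
Bouguer slab correction = 0.04193 × 2.40 × 1254.0 = 126.19 mGal
Simple Bouguer anomaly = 316.09 − (126.19) = 189.90 mGal

189.9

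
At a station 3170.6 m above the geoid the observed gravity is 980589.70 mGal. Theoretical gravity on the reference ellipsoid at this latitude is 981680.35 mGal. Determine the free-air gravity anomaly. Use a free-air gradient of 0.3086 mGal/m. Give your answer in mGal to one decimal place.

-112.2

Free-air correction = 0.3086 × 3170.6 = 978.45 mGal
Free-air anomaly = 980589.70 − 981680.35 + (978.45) = -112.20 mGal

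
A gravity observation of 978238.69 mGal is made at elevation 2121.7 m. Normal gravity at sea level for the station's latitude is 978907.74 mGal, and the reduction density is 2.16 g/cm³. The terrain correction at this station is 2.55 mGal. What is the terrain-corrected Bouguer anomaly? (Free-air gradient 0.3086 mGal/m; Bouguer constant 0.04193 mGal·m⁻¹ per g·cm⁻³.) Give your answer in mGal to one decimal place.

Free-air correction = 0.3086 × 2121.7 = 654.76 mGal
Free-air anomaly = 978238.69 − 978907.74 + (654.76) = -14.29 mGal
Bouguer slab correction = 0.04193 × 2.16 × 2121.7 = 192.16 mGal
Simple Bouguer anomaly = -14.29 − (192.16) = -206.45 mGal
Complete Bouguer anomaly = -206.45 + 2.55 = -203.90 mGal

-203.9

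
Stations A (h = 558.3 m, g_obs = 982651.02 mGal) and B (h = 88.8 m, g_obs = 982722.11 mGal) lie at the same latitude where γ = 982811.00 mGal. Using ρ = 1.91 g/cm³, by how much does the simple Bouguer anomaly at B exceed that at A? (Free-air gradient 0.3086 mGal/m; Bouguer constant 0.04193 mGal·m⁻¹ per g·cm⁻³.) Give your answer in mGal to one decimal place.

Δg_SB(A) = 982651.02 − 982811.00 + 0.3086×558.3 − 0.04193×1.91×558.3 = -32.40 mGal
Δg_SB(B) = 982722.11 − 982811.00 + 0.3086×88.8 − 0.04193×1.91×88.8 = -68.60 mGal
Difference = -68.60 − (-32.40) = -36.20 mGal

-36.2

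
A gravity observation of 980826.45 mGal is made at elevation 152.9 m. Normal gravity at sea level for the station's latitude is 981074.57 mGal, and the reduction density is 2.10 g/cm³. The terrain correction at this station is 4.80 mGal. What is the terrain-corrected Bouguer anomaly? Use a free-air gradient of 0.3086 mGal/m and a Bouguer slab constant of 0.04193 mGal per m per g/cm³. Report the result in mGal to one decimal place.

Free-air correction = 0.3086 × 152.9 = 47.18 mGal
Free-air anomaly = 980826.45 − 981074.57 + (47.18) = -200.94 mGal
Bouguer slab correction = 0.04193 × 2.10 × 152.9 = 13.46 mGal
Simple Bouguer anomaly = -200.94 − (13.46) = -214.40 mGal
Complete Bouguer anomaly = -214.40 + 4.80 = -209.60 mGal

-209.6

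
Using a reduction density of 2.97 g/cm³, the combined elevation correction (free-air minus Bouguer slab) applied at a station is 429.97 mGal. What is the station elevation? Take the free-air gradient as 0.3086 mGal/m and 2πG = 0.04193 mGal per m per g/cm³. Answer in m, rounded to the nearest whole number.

Combined gradient = 0.3086 − 0.04193 × 2.97 = 0.1840679 mGal/m
h = 429.97 / 0.1840679 = 2335.93 m

2336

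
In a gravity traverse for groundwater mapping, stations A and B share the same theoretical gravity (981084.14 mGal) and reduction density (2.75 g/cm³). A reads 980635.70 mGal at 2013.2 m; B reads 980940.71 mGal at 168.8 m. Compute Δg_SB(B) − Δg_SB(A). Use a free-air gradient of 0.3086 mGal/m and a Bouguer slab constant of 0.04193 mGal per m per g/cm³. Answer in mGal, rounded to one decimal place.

Δg_SB(A) = 980635.70 − 981084.14 + 0.3086×2013.2 − 0.04193×2.75×2013.2 = -59.30 mGal
Δg_SB(B) = 980940.71 − 981084.14 + 0.3086×168.8 − 0.04193×2.75×168.8 = -110.80 mGal
Difference = -110.80 − (-59.30) = -51.50 mGal

-51.5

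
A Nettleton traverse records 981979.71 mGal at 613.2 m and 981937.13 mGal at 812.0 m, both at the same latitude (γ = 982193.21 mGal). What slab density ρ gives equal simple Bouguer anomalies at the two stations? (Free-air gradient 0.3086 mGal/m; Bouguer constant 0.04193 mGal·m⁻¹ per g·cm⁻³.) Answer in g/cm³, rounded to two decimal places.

2.25

Δg_obs = 981937.13 − 981979.71 = -42.58 mGal over Δh = 812.0 − 613.2 = 198.8 m
Equal Bouguer anomalies ⇒ Δg_obs + (0.3086 − 0.04193ρ)·Δh = 0
0.3086 − 0.04193ρ = −Δg_obs/Δh = 0.21419
ρ = (0.3086 − 0.21419) / 0.04193 = 2.25 g/cm³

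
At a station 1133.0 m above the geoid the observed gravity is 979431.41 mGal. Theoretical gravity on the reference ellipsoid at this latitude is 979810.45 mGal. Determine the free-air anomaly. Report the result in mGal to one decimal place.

Free-air correction = 0.3086 × 1133.0 = 349.64 mGal
Free-air anomaly = 979431.41 − 979810.45 + (349.64) = -29.40 mGal

-29.4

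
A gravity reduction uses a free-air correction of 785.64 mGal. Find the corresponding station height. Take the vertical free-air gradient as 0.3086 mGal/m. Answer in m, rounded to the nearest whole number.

h = 785.64 / 0.3086 = 2545.82 m

2546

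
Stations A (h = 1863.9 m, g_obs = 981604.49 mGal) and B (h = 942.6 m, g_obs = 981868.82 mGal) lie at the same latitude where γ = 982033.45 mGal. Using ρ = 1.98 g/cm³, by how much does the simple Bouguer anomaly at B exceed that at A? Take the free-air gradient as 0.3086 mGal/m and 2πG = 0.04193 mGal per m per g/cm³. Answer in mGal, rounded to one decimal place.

Δg_SB(A) = 981604.49 − 982033.45 + 0.3086×1863.9 − 0.04193×1.98×1863.9 = -8.50 mGal
Δg_SB(B) = 981868.82 − 982033.45 + 0.3086×942.6 − 0.04193×1.98×942.6 = 48.00 mGal
Difference = 48.00 − (-8.50) = 56.50 mGal

56.5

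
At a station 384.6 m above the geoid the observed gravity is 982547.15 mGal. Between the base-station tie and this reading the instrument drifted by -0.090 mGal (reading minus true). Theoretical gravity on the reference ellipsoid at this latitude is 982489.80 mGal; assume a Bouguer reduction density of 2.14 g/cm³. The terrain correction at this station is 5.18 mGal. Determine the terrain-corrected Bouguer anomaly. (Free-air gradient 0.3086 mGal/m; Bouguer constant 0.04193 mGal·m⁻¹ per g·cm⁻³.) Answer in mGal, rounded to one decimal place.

146.8

Drift-corrected reading = 982547.15 − (-0.090) = 982547.240 mGal
Free-air correction = 0.3086 × 384.6 = 118.69 mGal
Free-air anomaly = 982547.240 − 982489.80 + (118.69) = 176.130 mGal
Bouguer slab correction = 0.04193 × 2.14 × 384.6 = 34.51 mGal
Simple Bouguer anomaly = 176.130 − (34.51) = 141.620 mGal
Complete Bouguer anomaly = 141.620 + 5.18 = 146.800 mGal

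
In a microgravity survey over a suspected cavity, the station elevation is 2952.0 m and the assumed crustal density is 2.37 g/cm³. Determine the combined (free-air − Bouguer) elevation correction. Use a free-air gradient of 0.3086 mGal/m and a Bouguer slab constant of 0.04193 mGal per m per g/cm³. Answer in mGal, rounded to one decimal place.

Combined gradient = 0.3086 − 0.04193 × 2.37 = 0.2092259 mGal/m
Combined elevation correction = 0.2092259 × 2952.0 = 617.6 mGal

617.6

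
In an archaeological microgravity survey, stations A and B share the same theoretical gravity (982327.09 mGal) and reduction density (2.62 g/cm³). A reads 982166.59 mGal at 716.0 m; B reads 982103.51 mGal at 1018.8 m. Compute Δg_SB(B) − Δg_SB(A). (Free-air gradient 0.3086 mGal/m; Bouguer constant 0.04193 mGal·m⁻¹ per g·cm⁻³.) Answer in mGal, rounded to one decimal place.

Δg_SB(A) = 982166.59 − 982327.09 + 0.3086×716.0 − 0.04193×2.62×716.0 = -18.20 mGal
Δg_SB(B) = 982103.51 − 982327.09 + 0.3086×1018.8 − 0.04193×2.62×1018.8 = -21.10 mGal
Difference = -21.10 − (-18.20) = -2.90 mGal

-2.9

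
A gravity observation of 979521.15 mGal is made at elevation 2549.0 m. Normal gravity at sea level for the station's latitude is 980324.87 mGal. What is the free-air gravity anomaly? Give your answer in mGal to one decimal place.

Free-air correction = 0.3086 × 2549.0 = 786.62 mGal
Free-air anomaly = 979521.15 − 980324.87 + (786.62) = -17.10 mGal

-17.1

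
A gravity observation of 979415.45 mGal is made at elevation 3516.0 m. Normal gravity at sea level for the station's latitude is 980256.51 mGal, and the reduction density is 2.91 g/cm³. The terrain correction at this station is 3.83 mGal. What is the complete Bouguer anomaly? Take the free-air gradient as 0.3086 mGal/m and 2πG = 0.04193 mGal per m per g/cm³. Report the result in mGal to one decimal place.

-181.2

Free-air correction = 0.3086 × 3516.0 = 1085.04 mGal
Free-air anomaly = 979415.45 − 980256.51 + (1085.04) = 243.98 mGal
Bouguer slab correction = 0.04193 × 2.91 × 3516.0 = 429.01 mGal
Simple Bouguer anomaly = 243.98 − (429.01) = -185.03 mGal
Complete Bouguer anomaly = -185.03 + 3.83 = -181.20 mGal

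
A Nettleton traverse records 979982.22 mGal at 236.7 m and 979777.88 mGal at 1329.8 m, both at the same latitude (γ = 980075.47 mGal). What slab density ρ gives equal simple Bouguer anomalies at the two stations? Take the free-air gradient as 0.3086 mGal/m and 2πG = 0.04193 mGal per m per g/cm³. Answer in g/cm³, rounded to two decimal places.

2.90

Δg_obs = 979777.88 − 979982.22 = -204.34 mGal over Δh = 1329.8 − 236.7 = 1093.1 m
Equal Bouguer anomalies ⇒ Δg_obs + (0.3086 − 0.04193ρ)·Δh = 0
0.3086 − 0.04193ρ = −Δg_obs/Δh = 0.18694
ρ = (0.3086 − 0.18694) / 0.04193 = 2.90 g/cm³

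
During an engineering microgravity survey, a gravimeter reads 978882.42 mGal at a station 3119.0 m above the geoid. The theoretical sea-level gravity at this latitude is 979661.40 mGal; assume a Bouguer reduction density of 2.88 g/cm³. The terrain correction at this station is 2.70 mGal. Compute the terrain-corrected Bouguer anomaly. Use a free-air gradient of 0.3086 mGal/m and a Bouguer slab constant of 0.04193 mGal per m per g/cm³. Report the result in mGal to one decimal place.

Free-air correction = 0.3086 × 3119.0 = 962.52 mGal
Free-air anomaly = 978882.42 − 979661.40 + (962.52) = 183.54 mGal
Bouguer slab correction = 0.04193 × 2.88 × 3119.0 = 376.65 mGal
Simple Bouguer anomaly = 183.54 − (376.65) = -193.11 mGal
Complete Bouguer anomaly = -193.11 + 2.70 = -190.41 mGal

-190.4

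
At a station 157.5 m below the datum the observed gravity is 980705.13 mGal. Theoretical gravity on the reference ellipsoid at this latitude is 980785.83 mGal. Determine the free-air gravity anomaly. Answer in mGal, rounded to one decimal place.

-129.3

Free-air correction = 0.3086 × -157.5 = -48.60 mGal
Free-air anomaly = 980705.13 − 980785.83 + (-48.60) = -129.30 mGal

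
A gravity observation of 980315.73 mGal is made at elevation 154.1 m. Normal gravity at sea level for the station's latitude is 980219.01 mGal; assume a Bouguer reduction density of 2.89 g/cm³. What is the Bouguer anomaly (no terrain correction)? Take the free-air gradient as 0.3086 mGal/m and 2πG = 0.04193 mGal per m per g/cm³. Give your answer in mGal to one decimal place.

Free-air correction = 0.3086 × 154.1 = 47.56 mGal
Free-air anomaly = 980315.73 − 980219.01 + (47.56) = 144.28 mGal
Bouguer slab correction = 0.04193 × 2.89 × 154.1 = 18.67 mGal
Simple Bouguer anomaly = 144.28 − (18.67) = 125.61 mGal

125.6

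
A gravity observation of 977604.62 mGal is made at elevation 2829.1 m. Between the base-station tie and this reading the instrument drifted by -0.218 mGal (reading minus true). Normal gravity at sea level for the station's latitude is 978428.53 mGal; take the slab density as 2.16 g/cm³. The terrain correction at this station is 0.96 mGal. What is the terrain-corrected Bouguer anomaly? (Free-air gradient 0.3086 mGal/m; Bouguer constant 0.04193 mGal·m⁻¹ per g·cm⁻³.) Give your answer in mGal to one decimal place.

Drift-corrected reading = 977604.62 − (-0.218) = 977604.838 mGal
Free-air correction = 0.3086 × 2829.1 = 873.06 mGal
Free-air anomaly = 977604.838 − 978428.53 + (873.06) = 49.368 mGal
Bouguer slab correction = 0.04193 × 2.16 × 2829.1 = 256.23 mGal
Simple Bouguer anomaly = 49.368 − (256.23) = -206.862 mGal
Complete Bouguer anomaly = -206.862 + 0.96 = -205.902 mGal

-205.9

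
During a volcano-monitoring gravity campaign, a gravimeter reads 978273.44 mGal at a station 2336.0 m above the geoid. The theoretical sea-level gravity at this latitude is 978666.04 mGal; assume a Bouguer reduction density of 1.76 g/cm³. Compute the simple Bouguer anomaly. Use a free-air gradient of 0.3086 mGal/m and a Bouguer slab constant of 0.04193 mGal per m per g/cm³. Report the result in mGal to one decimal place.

155.9

Free-air correction = 0.3086 × 2336.0 = 720.89 mGal
Free-air anomaly = 978273.44 − 978666.04 + (720.89) = 328.29 mGal
Bouguer slab correction = 0.04193 × 1.76 × 2336.0 = 172.39 mGal
Simple Bouguer anomaly = 328.29 − (172.39) = 155.90 mGal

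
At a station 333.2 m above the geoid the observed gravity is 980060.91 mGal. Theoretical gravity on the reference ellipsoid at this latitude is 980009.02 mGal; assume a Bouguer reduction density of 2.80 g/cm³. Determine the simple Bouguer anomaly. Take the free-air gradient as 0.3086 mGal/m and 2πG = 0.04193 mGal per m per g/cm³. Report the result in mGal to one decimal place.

Free-air correction = 0.3086 × 333.2 = 102.83 mGal
Free-air anomaly = 980060.91 − 980009.02 + (102.83) = 154.72 mGal
Bouguer slab correction = 0.04193 × 2.80 × 333.2 = 39.12 mGal
Simple Bouguer anomaly = 154.72 − (39.12) = 115.60 mGal

115.6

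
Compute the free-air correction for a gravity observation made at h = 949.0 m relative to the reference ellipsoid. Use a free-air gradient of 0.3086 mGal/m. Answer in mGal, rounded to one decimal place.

Free-air correction = 0.3086 × 949.0 = 292.9 mGal

292.9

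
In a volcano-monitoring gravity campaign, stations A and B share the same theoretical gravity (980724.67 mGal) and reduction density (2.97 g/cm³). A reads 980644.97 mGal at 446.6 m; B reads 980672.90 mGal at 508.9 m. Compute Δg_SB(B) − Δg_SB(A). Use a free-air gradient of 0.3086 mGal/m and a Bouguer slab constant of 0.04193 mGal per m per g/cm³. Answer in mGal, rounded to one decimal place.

39.4

Δg_SB(A) = 980644.97 − 980724.67 + 0.3086×446.6 − 0.04193×2.97×446.6 = 2.50 mGal
Δg_SB(B) = 980672.90 − 980724.67 + 0.3086×508.9 − 0.04193×2.97×508.9 = 41.90 mGal
Difference = 41.90 − (2.50) = 39.40 mGal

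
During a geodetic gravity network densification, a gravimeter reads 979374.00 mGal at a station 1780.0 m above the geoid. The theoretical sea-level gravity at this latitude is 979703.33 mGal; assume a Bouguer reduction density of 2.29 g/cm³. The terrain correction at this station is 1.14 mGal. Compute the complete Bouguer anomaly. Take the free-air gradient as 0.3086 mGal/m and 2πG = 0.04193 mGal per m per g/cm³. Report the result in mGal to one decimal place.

Free-air correction = 0.3086 × 1780.0 = 549.31 mGal
Free-air anomaly = 979374.00 − 979703.33 + (549.31) = 219.98 mGal
Bouguer slab correction = 0.04193 × 2.29 × 1780.0 = 170.92 mGal
Simple Bouguer anomaly = 219.98 − (170.92) = 49.06 mGal
Complete Bouguer anomaly = 49.06 + 1.14 = 50.20 mGal

50.2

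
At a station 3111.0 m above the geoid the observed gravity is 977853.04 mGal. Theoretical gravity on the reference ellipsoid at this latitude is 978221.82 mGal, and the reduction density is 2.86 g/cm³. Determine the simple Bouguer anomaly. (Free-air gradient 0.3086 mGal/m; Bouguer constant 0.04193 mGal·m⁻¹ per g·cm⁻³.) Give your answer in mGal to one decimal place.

Free-air correction = 0.3086 × 3111.0 = 960.05 mGal
Free-air anomaly = 977853.04 − 978221.82 + (960.05) = 591.27 mGal
Bouguer slab correction = 0.04193 × 2.86 × 3111.0 = 373.07 mGal
Simple Bouguer anomaly = 591.27 − (373.07) = 218.20 mGal

218.2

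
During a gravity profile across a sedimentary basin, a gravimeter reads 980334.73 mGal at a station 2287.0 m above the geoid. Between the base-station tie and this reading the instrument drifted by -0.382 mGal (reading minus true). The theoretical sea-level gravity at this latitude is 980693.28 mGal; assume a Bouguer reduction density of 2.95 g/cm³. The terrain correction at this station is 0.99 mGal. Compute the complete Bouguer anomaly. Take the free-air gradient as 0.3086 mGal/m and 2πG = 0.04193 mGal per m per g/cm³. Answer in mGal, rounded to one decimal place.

65.7

Drift-corrected reading = 980334.73 − (-0.382) = 980335.112 mGal
Free-air correction = 0.3086 × 2287.0 = 705.77 mGal
Free-air anomaly = 980335.112 − 980693.28 + (705.77) = 347.602 mGal
Bouguer slab correction = 0.04193 × 2.95 × 2287.0 = 282.89 mGal
Simple Bouguer anomaly = 347.602 − (282.89) = 64.712 mGal
Complete Bouguer anomaly = 64.712 + 0.99 = 65.702 mGal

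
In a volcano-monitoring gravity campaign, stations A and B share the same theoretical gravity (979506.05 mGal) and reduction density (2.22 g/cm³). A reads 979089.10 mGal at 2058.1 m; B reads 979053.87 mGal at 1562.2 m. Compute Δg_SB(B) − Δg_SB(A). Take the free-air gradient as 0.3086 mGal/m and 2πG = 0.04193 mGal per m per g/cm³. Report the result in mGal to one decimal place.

-142.1

Δg_SB(A) = 979089.10 − 979506.05 + 0.3086×2058.1 − 0.04193×2.22×2058.1 = 26.60 mGal
Δg_SB(B) = 979053.87 − 979506.05 + 0.3086×1562.2 − 0.04193×2.22×1562.2 = -115.50 mGal
Difference = -115.50 − (26.60) = -142.10 mGal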